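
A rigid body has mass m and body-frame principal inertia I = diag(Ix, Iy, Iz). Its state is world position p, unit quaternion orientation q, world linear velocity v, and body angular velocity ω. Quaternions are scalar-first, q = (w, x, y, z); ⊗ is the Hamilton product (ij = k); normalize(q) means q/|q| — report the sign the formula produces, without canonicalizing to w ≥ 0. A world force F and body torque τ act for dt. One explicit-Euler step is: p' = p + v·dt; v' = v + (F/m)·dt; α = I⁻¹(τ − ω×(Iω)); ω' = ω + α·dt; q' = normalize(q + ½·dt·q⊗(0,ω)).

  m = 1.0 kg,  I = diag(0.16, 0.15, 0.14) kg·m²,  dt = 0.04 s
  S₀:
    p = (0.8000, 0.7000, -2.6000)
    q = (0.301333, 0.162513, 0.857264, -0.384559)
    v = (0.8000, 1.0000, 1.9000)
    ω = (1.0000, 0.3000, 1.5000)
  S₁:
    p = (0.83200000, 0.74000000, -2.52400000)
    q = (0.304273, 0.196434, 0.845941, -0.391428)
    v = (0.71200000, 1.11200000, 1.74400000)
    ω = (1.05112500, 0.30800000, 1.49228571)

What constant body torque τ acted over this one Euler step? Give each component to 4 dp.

ω₁ − ω₀ = (0.05112500, 0.00800000, -0.00771429)
ω₀×(Iω₀) = (-0.0045, 0.0300, -0.0030)
τ = I·(Δω/dt) + ω₀×(Iω₀) = (0.2000, 0.0600, -0.0300)

τ = (0.2000, 0.0600, -0.0300)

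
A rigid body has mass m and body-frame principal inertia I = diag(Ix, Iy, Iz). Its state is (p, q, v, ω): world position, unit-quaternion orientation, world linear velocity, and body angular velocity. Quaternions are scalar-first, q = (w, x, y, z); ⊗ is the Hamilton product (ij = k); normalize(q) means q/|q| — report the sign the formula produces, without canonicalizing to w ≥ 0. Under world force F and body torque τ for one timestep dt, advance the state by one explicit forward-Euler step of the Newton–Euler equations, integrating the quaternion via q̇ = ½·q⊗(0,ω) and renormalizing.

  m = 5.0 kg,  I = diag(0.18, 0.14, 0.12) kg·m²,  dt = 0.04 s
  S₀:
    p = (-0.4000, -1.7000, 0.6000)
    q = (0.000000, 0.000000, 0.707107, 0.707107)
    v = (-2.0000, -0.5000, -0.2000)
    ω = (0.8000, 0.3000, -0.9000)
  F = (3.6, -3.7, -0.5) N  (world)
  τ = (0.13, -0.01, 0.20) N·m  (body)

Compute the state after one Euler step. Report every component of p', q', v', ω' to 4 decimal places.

linear accel F/m = (0.7200, -0.7400, -0.1000)
p' = p + v·dt = (-0.4800, -1.7200, 0.5920)
v + (F/m)dt = (-1.9712, -0.5296, -0.2040)
α = I⁻¹(τ − ω×Iω) = (0.6922, 0.2371, 1.7467)
new body rate ω' = (0.8277, 0.3095, -0.8301)
q⊗(0,ω) = (0.4242642, -0.8485284, 0.5656856, -0.5656856)
q + ½dt·q⊗(0,ω), renormalized = (0.0085, -0.0170, 0.7182, 0.6956)

p' = (-0.4800, -1.7200, 0.5920)
q' = (0.0085, -0.0170, 0.7182, 0.6956)
v' = (-1.9712, -0.5296, -0.2040)
ω' = (0.8277, 0.3095, -0.8301)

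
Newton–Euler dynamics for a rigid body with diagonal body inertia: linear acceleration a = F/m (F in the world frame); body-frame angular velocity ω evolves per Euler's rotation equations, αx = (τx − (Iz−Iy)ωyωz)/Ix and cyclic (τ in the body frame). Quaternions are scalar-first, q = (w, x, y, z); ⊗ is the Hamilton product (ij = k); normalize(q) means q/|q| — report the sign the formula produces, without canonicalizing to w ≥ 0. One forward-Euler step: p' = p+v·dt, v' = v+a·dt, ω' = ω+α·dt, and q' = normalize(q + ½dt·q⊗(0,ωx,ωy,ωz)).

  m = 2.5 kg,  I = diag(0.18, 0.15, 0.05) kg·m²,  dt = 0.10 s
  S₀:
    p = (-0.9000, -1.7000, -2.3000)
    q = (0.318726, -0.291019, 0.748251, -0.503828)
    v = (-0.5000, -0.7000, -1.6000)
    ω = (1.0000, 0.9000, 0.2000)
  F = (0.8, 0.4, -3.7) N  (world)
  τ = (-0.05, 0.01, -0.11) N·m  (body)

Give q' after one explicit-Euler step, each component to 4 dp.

q' = (0.3039, -0.2444, 0.7386, -0.5499)

2q̇ = q⊗(0,ω) = (-0.2816413, 0.9218214, -0.1587708, -0.9464229)
q + ½dt·q⊗(0,ω), renormalized = (0.3039, -0.2444, 0.7386, -0.5499)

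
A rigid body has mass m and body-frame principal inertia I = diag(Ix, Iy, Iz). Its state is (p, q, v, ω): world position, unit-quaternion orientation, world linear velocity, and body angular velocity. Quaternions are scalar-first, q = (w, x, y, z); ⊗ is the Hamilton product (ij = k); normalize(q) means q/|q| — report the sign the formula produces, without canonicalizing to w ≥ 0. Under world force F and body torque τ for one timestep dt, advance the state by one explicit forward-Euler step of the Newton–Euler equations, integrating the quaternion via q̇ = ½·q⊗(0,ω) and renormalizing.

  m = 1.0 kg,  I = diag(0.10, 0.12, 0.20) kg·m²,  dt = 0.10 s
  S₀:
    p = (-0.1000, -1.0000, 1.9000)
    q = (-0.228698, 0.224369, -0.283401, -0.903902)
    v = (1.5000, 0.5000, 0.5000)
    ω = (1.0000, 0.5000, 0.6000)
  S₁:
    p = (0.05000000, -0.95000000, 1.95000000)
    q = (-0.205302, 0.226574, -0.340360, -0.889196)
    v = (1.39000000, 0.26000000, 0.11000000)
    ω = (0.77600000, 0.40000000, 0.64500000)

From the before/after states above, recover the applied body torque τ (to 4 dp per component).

τ = (-0.2000, -0.1800, 0.1000)

ω₁ − ω₀ = (-0.22400000, -0.10000000, 0.04500000)
I·α + gyro = (-0.2000, -0.1800, 0.1000)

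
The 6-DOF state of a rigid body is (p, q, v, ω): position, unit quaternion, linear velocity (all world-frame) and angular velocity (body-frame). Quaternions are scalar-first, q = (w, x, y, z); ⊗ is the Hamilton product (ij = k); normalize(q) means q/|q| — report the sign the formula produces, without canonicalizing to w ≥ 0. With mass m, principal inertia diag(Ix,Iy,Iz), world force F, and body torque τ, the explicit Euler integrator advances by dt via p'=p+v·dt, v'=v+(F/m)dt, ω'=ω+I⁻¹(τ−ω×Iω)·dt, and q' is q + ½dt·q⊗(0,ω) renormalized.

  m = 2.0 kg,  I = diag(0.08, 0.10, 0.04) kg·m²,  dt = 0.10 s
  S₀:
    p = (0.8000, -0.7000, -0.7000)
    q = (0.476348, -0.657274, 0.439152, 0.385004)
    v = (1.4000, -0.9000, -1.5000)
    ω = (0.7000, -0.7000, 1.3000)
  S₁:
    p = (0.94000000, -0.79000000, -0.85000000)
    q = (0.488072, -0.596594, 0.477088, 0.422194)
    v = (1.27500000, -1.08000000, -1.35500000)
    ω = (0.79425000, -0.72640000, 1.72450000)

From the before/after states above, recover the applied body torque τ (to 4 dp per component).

rate change Δω = (0.09425000, -0.02640000, 0.42450000)
gyro term ω₀×Iω₀ = (0.0546, 0.0364, -0.0098)
I·α + gyro = (0.1300, 0.0100, 0.1600)

τ = (0.1300, 0.0100, 0.1600)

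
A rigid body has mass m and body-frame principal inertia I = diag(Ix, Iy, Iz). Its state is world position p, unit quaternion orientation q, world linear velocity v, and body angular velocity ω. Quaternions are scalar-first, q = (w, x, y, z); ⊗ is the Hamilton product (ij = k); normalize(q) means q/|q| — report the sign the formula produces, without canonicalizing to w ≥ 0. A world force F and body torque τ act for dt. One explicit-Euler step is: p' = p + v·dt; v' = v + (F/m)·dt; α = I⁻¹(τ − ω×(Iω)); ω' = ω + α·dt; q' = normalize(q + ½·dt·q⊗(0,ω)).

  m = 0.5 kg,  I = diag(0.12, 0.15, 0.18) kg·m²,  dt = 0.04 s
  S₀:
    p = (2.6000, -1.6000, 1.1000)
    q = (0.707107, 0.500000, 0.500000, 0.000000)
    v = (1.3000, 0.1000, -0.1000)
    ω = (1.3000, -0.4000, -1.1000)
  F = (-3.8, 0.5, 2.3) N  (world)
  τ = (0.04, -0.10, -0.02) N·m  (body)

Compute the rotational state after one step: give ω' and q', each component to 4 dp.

ω' = (1.3089, -0.4495, -1.1010)
q' = (0.6977, 0.5071, 0.5050, -0.0325)

angular accel α = (0.2233, -1.2387, -0.0244)
ω' = ω + α·dt = (1.3089, -0.4495, -1.1010)
q⊗(0,ω) = (-0.4500000, 0.3692391, 0.2671572, -1.6278177)
q' = normalize(q + ½dt·q⊗(0,ω)) = (0.6977, 0.5071, 0.5050, -0.0325)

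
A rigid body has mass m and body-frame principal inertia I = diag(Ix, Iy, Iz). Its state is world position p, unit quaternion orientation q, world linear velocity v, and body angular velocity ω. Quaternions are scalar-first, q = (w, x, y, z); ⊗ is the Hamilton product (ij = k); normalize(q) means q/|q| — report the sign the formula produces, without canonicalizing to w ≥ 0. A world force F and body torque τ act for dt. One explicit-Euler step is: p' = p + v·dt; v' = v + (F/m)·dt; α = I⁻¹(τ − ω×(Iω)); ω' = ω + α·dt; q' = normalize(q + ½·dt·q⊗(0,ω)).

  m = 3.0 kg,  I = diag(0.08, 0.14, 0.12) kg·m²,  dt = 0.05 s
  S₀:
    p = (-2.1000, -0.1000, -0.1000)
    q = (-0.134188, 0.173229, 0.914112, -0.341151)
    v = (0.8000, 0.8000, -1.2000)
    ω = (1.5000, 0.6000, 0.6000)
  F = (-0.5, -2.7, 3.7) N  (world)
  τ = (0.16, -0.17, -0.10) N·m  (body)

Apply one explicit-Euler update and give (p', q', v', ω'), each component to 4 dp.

gyro term ω×Iω = (-0.0072, -0.0360, 0.0540)
(τ − ω×Iω)/I = (2.0900, -0.9571, -1.2833)
new body rate ω' = (1.6045, 0.5521, 0.5358)
2q̇ = q⊗(0,ω) = (-0.6036201, 0.5518758, -0.6961767, -1.3477434)
q + ½dt·q⊗(0,ω), renormalized = (-0.1491, 0.1869, 0.8959, -0.3745)
p + v·dt = (-2.0600, -0.0600, -0.1600)
new velocity v' = (0.7917, 0.7550, -1.1383)

p' = (-2.0600, -0.0600, -0.1600)
q' = (-0.1491, 0.1869, 0.8959, -0.3745)
v' = (0.7917, 0.7550, -1.1383)
ω' = (1.6045, 0.5521, 0.5358)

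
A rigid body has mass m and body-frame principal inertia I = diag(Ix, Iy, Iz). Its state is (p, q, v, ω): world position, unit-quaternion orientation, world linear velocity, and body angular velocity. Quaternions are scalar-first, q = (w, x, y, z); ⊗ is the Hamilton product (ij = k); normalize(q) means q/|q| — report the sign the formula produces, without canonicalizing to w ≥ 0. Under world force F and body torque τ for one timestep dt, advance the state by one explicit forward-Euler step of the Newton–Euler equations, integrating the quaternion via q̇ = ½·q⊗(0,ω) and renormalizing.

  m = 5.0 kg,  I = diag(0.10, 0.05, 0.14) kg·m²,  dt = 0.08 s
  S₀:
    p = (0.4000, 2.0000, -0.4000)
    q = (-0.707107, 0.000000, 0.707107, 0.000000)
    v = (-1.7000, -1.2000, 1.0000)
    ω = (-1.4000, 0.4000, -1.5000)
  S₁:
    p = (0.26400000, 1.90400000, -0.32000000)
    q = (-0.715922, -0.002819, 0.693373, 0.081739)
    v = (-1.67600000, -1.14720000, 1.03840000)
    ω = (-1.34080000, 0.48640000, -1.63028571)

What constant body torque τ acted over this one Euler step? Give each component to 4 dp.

τ = (0.0200, -0.0300, -0.2000)

Δω = ω₁−ω₀ = (0.05920000, 0.08640000, -0.13028571)
τ = I·(Δω/dt) + ω₀×(Iω₀) = (0.0200, -0.0300, -0.2000)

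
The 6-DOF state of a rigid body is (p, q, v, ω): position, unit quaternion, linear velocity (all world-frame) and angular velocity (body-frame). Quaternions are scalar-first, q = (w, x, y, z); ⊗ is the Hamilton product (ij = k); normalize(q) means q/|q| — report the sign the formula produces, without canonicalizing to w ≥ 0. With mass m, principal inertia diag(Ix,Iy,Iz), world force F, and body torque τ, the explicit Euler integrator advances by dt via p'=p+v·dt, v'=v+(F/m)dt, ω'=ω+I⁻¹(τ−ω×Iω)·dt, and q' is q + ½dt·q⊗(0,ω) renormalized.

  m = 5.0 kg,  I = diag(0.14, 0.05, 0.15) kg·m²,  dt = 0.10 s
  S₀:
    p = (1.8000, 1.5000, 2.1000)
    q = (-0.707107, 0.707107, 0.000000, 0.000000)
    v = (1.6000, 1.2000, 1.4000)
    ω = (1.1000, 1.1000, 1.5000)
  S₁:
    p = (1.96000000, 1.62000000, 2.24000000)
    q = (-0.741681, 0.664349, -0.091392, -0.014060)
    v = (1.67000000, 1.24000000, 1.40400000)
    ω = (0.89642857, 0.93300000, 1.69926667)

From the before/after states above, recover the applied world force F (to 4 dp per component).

Δv = v₁−v₀ = (0.07000000, 0.04000000, 0.00400000)
applied force F = (3.5000, 2.0000, 0.2000)

F = (3.5000, 2.0000, 0.2000)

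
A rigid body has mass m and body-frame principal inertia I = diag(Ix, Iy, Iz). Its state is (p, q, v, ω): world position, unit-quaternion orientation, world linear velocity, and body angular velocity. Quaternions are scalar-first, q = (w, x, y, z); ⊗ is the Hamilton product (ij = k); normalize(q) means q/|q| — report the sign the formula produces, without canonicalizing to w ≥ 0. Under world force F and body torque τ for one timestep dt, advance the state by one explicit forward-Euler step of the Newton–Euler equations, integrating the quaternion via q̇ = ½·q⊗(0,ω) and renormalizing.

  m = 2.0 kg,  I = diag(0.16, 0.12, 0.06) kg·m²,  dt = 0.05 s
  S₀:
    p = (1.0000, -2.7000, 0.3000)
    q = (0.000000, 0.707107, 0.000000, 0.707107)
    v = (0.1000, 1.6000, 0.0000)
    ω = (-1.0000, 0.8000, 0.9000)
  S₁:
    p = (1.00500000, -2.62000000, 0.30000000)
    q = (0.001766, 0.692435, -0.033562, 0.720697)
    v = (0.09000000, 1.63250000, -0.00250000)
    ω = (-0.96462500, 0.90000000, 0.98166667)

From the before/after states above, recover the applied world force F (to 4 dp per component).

Δv = v₁−v₀ = (-0.01000000, 0.03250000, -0.00250000)
m·(v₁−v₀)/dt = (-0.4000, 1.3000, -0.1000)

F = (-0.4000, 1.3000, -0.1000)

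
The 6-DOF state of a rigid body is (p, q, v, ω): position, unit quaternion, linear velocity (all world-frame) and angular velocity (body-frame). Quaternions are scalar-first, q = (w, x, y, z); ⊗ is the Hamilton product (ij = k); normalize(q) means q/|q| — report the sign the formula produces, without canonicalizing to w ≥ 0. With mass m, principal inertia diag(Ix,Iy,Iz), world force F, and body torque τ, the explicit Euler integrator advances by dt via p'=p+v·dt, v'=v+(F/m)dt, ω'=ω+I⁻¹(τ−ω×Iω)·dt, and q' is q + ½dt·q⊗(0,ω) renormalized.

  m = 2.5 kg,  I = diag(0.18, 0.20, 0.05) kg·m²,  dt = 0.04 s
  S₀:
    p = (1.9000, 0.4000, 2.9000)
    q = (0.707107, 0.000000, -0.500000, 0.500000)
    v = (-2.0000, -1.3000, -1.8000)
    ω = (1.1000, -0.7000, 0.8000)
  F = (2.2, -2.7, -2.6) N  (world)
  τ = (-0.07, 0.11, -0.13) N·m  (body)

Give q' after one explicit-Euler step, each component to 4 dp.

q' = (0.6918, 0.0145, -0.4987, 0.5221)

Hamilton product q⊗(0,ω) = (-0.7500000, 0.7278177, 0.0550251, 1.1156856)
q' = normalize(q + ½dt·q⊗(0,ω)) = (0.6918, 0.0145, -0.4987, 0.5221)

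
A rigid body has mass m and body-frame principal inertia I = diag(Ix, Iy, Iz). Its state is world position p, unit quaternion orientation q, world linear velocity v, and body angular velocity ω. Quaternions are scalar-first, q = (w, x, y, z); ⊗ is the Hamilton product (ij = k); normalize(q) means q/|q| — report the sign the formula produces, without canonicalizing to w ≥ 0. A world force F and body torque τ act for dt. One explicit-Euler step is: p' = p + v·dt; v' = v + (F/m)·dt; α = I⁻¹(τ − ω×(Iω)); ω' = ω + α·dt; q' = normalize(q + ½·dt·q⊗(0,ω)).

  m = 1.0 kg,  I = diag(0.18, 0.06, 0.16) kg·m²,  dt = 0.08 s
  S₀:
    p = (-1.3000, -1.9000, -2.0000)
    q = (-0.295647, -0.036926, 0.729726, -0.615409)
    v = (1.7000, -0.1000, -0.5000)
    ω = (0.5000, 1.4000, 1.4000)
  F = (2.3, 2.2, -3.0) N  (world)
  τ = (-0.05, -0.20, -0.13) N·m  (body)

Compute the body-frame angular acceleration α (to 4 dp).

α = (-1.3667, -3.5667, -0.2875)

ω×(Iω) gyroscopic = (0.1960, 0.0140, -0.0840)
(τ − ω×Iω)/I = (-1.3667, -3.5667, -0.2875)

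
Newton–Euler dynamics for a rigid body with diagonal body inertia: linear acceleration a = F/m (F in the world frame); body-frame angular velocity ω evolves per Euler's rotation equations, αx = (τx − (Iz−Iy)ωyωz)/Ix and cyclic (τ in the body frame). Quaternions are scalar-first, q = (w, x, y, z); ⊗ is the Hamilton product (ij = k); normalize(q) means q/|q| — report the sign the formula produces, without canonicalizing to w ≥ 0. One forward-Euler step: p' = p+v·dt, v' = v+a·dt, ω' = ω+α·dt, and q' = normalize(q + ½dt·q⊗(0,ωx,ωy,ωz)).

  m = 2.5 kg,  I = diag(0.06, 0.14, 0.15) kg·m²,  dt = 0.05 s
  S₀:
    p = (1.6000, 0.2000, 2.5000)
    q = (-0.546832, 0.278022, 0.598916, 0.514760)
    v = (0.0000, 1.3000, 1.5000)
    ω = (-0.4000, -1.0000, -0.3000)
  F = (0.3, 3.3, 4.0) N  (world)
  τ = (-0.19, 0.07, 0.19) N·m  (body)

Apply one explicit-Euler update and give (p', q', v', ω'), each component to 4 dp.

a = (0.1200, 1.3200, 1.6000)
p + v·dt = (1.6000, 0.2650, 2.5750)
new velocity v' = (0.0060, 1.3660, 1.5800)
angular accel α = (-3.2167, 0.5771, 1.0533)
ω' = ω + α·dt = (-0.5608, -0.9711, -0.2473)
Hamilton product q⊗(0,ω) = (0.8645528, 0.5538180, 0.4243346, 0.1255940)
updated quaternion q' = (-0.5250, 0.2918, 0.6093, 0.5177)

p' = (1.6000, 0.2650, 2.5750)
q' = (-0.5250, 0.2918, 0.6093, 0.5177)
v' = (0.0060, 1.3660, 1.5800)
ω' = (-0.5608, -0.9711, -0.2473)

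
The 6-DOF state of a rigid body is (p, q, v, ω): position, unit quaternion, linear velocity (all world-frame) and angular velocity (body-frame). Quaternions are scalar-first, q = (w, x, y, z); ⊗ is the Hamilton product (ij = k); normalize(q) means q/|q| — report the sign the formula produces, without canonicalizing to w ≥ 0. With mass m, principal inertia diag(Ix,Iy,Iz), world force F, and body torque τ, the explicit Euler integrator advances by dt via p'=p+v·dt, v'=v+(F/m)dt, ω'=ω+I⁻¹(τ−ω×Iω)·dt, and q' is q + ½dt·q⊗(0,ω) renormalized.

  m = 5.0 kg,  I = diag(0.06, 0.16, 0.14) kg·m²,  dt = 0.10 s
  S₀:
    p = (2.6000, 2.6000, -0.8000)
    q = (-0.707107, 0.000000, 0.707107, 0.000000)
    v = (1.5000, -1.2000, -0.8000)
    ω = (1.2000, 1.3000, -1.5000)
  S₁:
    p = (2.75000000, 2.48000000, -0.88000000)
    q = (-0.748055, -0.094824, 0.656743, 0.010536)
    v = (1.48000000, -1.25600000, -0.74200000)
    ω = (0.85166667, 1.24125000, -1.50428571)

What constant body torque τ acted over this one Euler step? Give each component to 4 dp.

τ = (-0.1700, 0.0500, 0.1500)

rate change Δω = (-0.34833333, -0.05875000, -0.00428571)
ω₀×(Iω₀) = (0.0390, 0.1440, 0.1560)
applied torque τ = (-0.1700, 0.0500, 0.1500)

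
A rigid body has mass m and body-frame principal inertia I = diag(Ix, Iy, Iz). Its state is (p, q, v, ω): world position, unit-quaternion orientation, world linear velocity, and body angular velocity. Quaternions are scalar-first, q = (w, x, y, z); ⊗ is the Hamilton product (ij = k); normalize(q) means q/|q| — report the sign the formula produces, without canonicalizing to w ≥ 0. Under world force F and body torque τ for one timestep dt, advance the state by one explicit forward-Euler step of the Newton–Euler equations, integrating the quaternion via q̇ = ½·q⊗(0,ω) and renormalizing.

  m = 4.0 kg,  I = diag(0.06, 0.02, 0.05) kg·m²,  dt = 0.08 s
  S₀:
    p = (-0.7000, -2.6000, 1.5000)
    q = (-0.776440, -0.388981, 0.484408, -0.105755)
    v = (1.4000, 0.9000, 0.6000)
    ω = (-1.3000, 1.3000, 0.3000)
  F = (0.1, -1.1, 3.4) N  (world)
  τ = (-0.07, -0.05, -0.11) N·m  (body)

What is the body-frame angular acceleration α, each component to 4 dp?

α = (-1.3617, -2.3050, -3.5520)

gyro term ω×Iω = (0.0117, -0.0039, 0.0676)
α = I⁻¹(τ − ω×Iω) = (-1.3617, -2.3050, -3.5520)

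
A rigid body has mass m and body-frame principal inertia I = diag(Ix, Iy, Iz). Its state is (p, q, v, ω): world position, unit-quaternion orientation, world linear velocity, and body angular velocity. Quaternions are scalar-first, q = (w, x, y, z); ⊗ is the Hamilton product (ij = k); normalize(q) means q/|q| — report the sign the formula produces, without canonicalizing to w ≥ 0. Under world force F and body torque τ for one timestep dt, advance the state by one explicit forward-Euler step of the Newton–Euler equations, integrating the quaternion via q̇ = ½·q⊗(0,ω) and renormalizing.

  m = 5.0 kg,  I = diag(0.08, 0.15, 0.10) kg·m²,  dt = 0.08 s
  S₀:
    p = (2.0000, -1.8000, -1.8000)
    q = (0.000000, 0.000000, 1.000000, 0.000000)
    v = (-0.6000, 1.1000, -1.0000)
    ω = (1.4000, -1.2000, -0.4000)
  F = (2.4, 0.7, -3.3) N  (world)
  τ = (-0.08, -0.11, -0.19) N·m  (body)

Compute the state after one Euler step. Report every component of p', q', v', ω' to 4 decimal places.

p' = (1.9520, -1.7120, -1.8800)
q' = (0.0479, -0.0160, 0.9972, -0.0558)
v' = (-0.5616, 1.1112, -1.0528)
ω' = (1.3440, -1.2646, -0.4579)

p + v·dt = (1.9520, -1.7120, -1.8800)
v + (F/m)dt = (-0.5616, 1.1112, -1.0528)
ω×(Iω) gyroscopic = (-0.0240, 0.0112, -0.1176)
(τ − ω×Iω)/I = (-0.7000, -0.8080, -0.7240)
ω' = ω + α·dt = (1.3440, -1.2646, -0.4579)
q⊗(0,ω) = (1.2000000, -0.4000000, 0.0000000, -1.4000000)
q + ½dt·q⊗(0,ω), renormalized = (0.0479, -0.0160, 0.9972, -0.0558)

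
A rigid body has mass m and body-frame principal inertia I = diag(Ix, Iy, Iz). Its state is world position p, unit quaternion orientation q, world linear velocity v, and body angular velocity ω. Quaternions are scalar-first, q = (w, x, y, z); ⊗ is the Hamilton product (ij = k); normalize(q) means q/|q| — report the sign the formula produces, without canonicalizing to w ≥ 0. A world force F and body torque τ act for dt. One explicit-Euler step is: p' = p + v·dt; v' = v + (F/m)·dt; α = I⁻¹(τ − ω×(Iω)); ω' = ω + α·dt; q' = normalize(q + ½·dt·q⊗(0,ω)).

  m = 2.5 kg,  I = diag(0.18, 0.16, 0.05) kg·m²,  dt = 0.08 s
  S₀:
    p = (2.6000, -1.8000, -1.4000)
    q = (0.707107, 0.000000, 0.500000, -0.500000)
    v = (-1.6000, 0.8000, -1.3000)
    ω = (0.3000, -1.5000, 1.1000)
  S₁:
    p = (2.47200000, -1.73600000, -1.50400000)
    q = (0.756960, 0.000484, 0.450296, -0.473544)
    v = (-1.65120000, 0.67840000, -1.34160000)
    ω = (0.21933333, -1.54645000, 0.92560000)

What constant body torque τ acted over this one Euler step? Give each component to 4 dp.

rate change Δω = (-0.08066667, -0.04645000, -0.17440000)
ω₀×(Iω₀) = (0.1815, 0.0429, 0.0090)
I·α + gyro = (0.0000, -0.0500, -0.1000)

τ = (0.0000, -0.0500, -0.1000)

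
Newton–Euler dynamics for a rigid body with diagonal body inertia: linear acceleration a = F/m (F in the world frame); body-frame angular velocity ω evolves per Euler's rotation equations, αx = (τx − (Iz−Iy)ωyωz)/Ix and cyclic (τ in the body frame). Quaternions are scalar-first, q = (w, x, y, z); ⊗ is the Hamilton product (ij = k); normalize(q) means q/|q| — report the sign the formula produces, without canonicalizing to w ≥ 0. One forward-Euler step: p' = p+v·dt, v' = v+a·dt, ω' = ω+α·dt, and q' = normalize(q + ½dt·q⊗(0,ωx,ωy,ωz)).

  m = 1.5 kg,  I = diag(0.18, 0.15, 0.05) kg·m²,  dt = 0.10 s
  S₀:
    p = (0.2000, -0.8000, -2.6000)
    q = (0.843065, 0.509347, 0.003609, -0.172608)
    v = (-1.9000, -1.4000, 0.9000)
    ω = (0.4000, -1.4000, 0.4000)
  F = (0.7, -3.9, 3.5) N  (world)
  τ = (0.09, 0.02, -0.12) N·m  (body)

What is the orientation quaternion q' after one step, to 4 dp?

q' = (0.8342, 0.5127, -0.0688, -0.1909)

Hamilton product q⊗(0,ω) = (-0.1296430, 0.0970184, -1.4530730, -0.3773034)
q + ½dt·q⊗(0,ω), renormalized = (0.8342, 0.5127, -0.0688, -0.1909)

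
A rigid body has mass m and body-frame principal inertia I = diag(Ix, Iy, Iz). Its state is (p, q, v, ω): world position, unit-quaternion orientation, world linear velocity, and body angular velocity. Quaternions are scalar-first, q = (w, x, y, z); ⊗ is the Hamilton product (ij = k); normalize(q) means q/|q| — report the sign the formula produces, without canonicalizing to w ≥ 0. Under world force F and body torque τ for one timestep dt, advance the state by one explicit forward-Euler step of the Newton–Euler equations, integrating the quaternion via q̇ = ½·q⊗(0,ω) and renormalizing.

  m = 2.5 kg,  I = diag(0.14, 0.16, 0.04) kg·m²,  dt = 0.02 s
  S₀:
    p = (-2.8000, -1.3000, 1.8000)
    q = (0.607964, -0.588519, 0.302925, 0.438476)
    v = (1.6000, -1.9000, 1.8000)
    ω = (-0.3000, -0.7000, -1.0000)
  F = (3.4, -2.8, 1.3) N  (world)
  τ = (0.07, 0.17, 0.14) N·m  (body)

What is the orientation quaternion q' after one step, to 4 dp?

q' = (0.6127, -0.5903, 0.2914, 0.4374)

q⊗(0,ω) = (0.4739678, -0.1783810, -1.1456366, -0.1051232)
updated quaternion q' = (0.6127, -0.5903, 0.2914, 0.4374)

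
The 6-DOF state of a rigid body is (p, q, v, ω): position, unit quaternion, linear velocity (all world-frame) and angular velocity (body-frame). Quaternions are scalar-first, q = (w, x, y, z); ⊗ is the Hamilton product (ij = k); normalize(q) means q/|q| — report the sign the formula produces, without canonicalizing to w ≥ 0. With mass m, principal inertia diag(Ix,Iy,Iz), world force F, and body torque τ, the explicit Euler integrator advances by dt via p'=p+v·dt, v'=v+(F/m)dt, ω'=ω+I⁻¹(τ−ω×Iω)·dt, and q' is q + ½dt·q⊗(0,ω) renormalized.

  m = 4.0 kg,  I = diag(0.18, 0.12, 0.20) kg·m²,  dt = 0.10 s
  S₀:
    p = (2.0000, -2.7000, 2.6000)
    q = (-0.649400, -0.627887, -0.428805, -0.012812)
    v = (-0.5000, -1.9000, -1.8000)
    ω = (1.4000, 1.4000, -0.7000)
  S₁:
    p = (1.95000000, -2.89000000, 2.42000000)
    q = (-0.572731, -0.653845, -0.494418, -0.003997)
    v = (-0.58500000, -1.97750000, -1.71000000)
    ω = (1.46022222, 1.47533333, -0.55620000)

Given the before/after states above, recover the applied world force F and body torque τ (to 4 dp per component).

F = (-3.4000, -3.1000, 3.6000)
τ = (0.0300, 0.1100, 0.1700)

velocity change Δv = (-0.08500000, -0.07750000, 0.09000000)
applied force F = (-3.4000, -3.1000, 3.6000)
ω₁ − ω₀ = (0.06022222, 0.07533333, 0.14380000)
τ = I·(Δω/dt) + ω₀×(Iω₀) = (0.0300, 0.1100, 0.1700)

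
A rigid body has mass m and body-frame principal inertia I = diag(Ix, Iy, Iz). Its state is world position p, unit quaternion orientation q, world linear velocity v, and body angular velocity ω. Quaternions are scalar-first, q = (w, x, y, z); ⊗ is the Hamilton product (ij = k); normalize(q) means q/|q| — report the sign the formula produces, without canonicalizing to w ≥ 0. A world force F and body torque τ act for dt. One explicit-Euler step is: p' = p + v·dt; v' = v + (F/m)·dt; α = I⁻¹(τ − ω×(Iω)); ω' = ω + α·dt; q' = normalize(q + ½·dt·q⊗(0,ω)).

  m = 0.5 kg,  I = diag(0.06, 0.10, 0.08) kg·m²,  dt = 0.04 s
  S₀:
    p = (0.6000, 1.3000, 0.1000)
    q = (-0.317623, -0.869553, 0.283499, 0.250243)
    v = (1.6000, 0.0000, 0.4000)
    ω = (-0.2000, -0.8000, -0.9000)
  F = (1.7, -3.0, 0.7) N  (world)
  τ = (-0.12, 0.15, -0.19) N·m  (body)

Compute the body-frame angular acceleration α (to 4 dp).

α = (-1.7600, 1.5360, -2.4550)

gyro term ω×Iω = (-0.0144, -0.0036, 0.0064)
α = I⁻¹(τ − ω×Iω) = (-1.7600, 1.5360, -2.4550)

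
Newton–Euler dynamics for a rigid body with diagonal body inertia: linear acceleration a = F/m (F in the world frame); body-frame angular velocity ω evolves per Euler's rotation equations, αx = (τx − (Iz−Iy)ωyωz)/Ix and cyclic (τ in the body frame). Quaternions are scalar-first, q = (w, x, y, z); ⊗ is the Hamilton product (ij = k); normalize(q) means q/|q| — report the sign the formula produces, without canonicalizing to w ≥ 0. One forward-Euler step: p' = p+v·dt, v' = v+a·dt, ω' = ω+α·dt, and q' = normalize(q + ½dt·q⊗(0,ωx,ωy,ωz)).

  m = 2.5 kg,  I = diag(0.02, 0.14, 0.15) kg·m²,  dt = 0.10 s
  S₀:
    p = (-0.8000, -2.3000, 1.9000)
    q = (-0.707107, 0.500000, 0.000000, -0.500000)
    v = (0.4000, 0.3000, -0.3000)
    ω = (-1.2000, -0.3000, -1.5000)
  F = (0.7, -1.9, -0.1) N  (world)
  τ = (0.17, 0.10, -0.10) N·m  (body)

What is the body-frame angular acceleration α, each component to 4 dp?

α = (8.2750, 2.3857, -0.9547)

ω×(Iω) gyroscopic = (0.0045, -0.2340, 0.0432)
α = I⁻¹(τ − ω×Iω) = (8.2750, 2.3857, -0.9547)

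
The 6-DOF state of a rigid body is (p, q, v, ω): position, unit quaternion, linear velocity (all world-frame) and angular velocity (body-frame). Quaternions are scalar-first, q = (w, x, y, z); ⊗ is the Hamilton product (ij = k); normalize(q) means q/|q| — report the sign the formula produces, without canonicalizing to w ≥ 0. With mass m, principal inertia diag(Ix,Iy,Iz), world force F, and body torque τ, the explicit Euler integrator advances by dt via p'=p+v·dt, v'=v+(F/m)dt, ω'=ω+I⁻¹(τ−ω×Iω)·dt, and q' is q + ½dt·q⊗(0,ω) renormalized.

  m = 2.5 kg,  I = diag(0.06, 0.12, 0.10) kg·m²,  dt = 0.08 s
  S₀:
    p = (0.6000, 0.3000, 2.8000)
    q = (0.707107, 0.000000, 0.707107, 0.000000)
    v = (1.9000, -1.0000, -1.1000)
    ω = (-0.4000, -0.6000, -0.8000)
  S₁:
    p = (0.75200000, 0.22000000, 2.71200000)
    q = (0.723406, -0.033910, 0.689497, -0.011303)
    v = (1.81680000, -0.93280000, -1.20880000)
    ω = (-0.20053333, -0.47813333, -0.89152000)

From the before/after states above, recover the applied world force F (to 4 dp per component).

F = (-2.6000, 2.1000, -3.4000)

Δv = v₁−v₀ = (-0.08320000, 0.06720000, -0.10880000)
applied force F = (-2.6000, 2.1000, -3.4000)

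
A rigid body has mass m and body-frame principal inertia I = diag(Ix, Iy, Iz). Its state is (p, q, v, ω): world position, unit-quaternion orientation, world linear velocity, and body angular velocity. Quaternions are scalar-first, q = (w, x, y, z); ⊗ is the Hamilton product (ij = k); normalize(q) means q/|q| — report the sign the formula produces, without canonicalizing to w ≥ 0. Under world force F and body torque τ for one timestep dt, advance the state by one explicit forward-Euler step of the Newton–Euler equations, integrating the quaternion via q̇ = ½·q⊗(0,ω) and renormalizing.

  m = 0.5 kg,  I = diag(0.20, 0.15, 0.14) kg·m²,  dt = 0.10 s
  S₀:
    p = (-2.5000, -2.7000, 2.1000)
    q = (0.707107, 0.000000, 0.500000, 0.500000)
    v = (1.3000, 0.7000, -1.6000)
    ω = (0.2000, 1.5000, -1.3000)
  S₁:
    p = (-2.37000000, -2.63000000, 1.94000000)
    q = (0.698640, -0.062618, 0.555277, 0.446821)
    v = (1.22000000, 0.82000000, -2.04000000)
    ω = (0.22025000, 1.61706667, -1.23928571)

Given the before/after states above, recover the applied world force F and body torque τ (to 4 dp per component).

F = (-0.4000, 0.6000, -2.2000)
τ = (0.0600, 0.1600, 0.0700)

rate change Δω = (0.02025000, 0.11706667, 0.06071429)
gyro term ω₀×Iω₀ = (0.0195, -0.0156, -0.0150)
I·α + gyro = (0.0600, 0.1600, 0.0700)
velocity change Δv = (-0.08000000, 0.12000000, -0.44000000)
m·(v₁−v₀)/dt = (-0.4000, 0.6000, -2.2000)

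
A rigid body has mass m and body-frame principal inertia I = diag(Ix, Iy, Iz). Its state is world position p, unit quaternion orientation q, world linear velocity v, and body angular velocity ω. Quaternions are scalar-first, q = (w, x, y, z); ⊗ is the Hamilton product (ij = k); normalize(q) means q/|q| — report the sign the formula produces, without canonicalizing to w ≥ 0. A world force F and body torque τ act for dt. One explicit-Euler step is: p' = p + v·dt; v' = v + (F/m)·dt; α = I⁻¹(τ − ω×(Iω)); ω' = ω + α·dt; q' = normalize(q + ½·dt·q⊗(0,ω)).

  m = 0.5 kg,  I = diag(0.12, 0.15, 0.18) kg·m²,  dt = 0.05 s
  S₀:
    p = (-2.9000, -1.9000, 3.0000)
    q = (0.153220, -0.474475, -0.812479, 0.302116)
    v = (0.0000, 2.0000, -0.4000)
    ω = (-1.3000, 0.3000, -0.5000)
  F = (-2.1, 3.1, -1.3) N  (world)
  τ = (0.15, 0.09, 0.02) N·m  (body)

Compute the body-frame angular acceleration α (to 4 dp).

α = (1.2875, 0.8600, 0.1761)

ω×(Iω) gyroscopic = (-0.0045, -0.0390, -0.0117)
α = I⁻¹(τ − ω×Iω) = (1.2875, 0.8600, 0.1761)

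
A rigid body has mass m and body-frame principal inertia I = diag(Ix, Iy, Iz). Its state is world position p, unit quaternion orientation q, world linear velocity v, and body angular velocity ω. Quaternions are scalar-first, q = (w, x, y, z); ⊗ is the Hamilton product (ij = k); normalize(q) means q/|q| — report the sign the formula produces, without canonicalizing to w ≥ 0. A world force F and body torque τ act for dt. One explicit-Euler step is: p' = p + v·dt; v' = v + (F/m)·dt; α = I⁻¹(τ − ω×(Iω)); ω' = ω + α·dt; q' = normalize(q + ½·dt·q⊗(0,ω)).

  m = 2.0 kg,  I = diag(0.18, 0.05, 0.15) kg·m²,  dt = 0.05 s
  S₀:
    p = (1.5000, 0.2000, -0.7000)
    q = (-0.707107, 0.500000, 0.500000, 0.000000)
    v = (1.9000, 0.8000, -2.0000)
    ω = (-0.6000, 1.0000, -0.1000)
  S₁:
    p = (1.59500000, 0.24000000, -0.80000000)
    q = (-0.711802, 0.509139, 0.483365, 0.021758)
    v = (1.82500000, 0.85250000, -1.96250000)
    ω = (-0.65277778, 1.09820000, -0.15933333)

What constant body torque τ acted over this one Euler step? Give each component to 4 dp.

τ = (-0.2000, 0.1000, -0.1000)

Δω = ω₁−ω₀ = (-0.05277778, 0.09820000, -0.05933333)
gyro term ω₀×Iω₀ = (-0.0100, 0.0018, 0.0780)
I·α + gyro = (-0.2000, 0.1000, -0.1000)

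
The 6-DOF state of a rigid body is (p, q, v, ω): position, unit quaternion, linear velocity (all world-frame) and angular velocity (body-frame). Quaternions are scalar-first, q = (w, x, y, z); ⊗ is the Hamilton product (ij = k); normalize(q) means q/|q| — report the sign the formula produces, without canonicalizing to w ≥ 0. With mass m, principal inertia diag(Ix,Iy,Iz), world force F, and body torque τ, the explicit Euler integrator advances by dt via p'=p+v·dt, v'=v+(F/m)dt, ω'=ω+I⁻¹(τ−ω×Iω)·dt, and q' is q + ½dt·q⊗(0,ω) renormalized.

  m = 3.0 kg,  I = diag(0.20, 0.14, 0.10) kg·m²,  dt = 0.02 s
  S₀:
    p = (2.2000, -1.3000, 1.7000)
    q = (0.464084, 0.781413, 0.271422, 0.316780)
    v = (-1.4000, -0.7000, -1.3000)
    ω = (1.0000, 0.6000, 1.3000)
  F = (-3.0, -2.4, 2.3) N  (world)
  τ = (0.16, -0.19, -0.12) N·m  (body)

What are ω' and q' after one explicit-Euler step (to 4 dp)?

ω' = (1.0191, 0.5543, 1.2832)
q' = (0.4505, 0.7876, 0.2672, 0.3247)

α = I⁻¹(τ − ω×Iω) = (0.9560, -2.2857, -0.8400)
ω' = ω + α·dt = (1.0191, 0.5543, 1.2832)
q⊗(0,ω) = (-1.3560802, 0.6268646, -0.4206065, 0.8007350)
q + ½dt·q⊗(0,ω), renormalized = (0.4505, 0.7876, 0.2672, 0.3247)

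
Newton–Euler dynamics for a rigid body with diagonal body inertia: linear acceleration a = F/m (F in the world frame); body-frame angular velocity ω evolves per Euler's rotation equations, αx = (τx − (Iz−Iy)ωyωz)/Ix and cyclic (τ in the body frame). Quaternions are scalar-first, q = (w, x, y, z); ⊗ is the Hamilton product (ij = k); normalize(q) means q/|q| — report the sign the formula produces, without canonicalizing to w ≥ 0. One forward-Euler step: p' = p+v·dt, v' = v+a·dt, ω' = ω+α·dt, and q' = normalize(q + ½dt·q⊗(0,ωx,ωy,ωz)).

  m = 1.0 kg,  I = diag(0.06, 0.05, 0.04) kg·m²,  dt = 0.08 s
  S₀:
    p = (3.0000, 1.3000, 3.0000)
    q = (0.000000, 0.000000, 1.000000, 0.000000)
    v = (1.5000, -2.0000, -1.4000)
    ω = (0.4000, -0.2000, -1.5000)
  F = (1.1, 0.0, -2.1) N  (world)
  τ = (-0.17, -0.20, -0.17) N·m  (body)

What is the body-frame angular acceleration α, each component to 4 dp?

α = (-2.7833, -3.7600, -4.2700)

precession coupling ω×(Iω) = (-0.0030, -0.0120, 0.0008)
angular accel α = (-2.7833, -3.7600, -4.2700)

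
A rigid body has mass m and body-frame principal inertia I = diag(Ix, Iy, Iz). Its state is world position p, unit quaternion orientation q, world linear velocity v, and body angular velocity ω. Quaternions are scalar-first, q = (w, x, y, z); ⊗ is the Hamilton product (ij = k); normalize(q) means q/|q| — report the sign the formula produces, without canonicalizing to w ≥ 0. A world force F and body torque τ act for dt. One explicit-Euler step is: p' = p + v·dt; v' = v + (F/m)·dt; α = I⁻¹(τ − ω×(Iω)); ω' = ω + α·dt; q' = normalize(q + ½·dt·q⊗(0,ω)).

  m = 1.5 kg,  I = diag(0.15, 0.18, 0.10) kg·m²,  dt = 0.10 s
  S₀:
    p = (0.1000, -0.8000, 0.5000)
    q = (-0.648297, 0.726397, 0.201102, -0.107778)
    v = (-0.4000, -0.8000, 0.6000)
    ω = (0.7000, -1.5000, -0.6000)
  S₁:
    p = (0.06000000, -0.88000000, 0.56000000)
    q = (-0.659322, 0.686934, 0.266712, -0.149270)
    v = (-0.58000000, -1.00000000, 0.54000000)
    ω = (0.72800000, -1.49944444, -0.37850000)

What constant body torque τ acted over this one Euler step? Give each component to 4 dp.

τ = (-0.0300, -0.0200, 0.1900)

ω₁ − ω₀ = (0.02800000, 0.00055556, 0.22150000)
precession coupling = (-0.0720, -0.0210, -0.0315)
applied torque τ = (-0.0300, -0.0200, 0.1900)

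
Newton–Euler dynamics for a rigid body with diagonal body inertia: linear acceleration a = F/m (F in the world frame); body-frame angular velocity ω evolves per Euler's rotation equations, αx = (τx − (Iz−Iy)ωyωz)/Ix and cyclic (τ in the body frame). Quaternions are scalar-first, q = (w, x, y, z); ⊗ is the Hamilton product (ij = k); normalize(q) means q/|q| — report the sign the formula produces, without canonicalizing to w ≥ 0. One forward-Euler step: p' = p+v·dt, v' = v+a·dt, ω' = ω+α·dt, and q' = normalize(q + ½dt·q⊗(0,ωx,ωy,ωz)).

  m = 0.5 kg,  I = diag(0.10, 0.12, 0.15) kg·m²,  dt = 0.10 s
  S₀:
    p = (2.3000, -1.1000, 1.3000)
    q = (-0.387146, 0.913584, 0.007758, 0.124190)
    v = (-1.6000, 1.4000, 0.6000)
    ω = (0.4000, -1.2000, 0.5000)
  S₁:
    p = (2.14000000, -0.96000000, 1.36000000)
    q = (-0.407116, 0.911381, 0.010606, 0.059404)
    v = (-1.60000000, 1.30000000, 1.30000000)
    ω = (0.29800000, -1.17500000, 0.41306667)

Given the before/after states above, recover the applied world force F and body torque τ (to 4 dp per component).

rate change Δω = (-0.10200000, 0.02500000, -0.08693333)
precession coupling = (-0.0180, -0.0100, -0.0096)
τ = I·(Δω/dt) + ω₀×(Iω₀) = (-0.1200, 0.0200, -0.1400)
Δv = v₁−v₀ = (0.00000000, -0.10000000, 0.70000000)
F = m·Δv/dt = (0.0000, -0.5000, 3.5000)

F = (0.0000, -0.5000, 3.5000)
τ = (-0.1200, 0.0200, -0.1400)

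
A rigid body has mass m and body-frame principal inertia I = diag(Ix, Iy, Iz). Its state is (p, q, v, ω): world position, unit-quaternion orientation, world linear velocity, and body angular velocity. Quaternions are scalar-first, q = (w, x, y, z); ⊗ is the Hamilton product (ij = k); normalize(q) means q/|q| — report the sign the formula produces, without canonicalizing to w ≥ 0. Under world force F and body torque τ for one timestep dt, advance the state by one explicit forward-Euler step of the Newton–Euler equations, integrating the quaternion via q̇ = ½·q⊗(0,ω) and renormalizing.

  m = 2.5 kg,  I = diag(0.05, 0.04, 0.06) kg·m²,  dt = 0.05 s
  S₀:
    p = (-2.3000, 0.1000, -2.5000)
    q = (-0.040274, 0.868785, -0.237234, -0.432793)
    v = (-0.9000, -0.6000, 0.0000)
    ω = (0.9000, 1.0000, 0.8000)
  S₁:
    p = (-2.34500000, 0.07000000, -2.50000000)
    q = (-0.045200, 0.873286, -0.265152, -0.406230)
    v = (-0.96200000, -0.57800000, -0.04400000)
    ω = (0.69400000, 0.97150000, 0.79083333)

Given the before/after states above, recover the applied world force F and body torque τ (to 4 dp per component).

Δv = v₁−v₀ = (-0.06200000, 0.02200000, -0.04400000)
m·(v₁−v₀)/dt = (-3.1000, 1.1000, -2.2000)
Δω = ω₁−ω₀ = (-0.20600000, -0.02850000, -0.00916667)
applied torque τ = (-0.1900, -0.0300, -0.0200)

F = (-3.1000, 1.1000, -2.2000)
τ = (-0.1900, -0.0300, -0.0200)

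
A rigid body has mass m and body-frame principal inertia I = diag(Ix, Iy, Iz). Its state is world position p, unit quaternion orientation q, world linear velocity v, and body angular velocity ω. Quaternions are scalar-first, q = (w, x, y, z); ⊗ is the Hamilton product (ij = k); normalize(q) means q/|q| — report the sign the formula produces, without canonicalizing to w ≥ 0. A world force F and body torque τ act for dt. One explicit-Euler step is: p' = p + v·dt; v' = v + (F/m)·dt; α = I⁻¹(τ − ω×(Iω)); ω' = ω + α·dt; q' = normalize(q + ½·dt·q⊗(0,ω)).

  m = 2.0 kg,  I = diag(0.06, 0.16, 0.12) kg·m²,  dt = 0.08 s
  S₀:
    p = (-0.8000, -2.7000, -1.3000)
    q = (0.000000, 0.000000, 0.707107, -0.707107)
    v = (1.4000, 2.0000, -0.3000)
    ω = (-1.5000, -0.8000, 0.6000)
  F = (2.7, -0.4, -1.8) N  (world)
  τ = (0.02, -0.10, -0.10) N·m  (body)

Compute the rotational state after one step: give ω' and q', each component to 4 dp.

α = I⁻¹(τ − ω×Iω) = (0.0133, -0.9625, -1.8333)
ω' = ω + α·dt = (-1.4989, -0.8770, 0.4533)
q⊗(0,ω) = (0.9899498, -0.1414214, 1.0606605, 1.0606605)
updated quaternion q' = (0.0395, -0.0056, 0.7476, -0.6630)

ω' = (-1.4989, -0.8770, 0.4533)
q' = (0.0395, -0.0056, 0.7476, -0.6630)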